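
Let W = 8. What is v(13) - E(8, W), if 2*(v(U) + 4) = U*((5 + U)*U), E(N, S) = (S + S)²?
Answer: 1261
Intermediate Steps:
E(N, S) = 4*S² (E(N, S) = (2*S)² = 4*S²)
v(U) = -4 + U²*(5 + U)/2 (v(U) = -4 + (U*((5 + U)*U))/2 = -4 + (U*(U*(5 + U)))/2 = -4 + (U²*(5 + U))/2 = -4 + U²*(5 + U)/2)
v(13) - E(8, W) = (-4 + (½)*13³ + (5/2)*13²) - 4*8² = (-4 + (½)*2197 + (5/2)*169) - 4*64 = (-4 + 2197/2 + 845/2) - 1*256 = 1517 - 256 = 1261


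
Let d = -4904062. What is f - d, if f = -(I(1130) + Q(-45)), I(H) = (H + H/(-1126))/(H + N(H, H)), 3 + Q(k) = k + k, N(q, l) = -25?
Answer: 610189550440/124423 ≈ 4.9042e+6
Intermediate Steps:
Q(k) = -3 + 2*k (Q(k) = -3 + (k + k) = -3 + 2*k)
I(H) = 1125*H/(1126*(-25 + H)) (I(H) = (H + H/(-1126))/(H - 25) = (H + H*(-1/1126))/(-25 + H) = (H - H/1126)/(-25 + H) = (1125*H/1126)/(-25 + H) = 1125*H/(1126*(-25 + H)))
f = 11444214/124423 (f = -((1125/1126)*1130/(-25 + 1130) + (-3 + 2*(-45))) = -((1125/1126)*1130/1105 + (-3 - 90)) = -((1125/1126)*1130*(1/1105) - 93) = -(127125/124423 - 93) = -1*(-11444214/124423) = 11444214/124423 ≈ 91.978)
f - d = 11444214/124423 - 1*(-4904062) = 11444214/124423 + 4904062 = 610189550440/124423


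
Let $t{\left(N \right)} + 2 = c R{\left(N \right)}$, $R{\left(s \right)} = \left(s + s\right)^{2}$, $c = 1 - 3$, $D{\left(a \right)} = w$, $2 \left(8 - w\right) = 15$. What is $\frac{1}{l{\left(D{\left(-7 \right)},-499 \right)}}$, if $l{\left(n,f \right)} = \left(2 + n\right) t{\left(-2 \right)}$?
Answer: $- \frac{1}{85} \approx -0.011765$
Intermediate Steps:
$w = \frac{1}{2}$ ($w = 8 - \frac{15}{2} = \frac{1}{2} \approx 0.5$)
$D{\left(a \right)} = \frac{1}{2}$
$c = -2$ ($c = 1 - 3 = -2$)
$R{\left(s \right)} = 4 s^{2}$ ($R{\left(s \right)} = \left(2 s\right)^{2} = 4 s^{2}$)
$t{\left(N \right)} = -2 - 8 N^{2}$ ($t{\left(N \right)} = -2 - 2 \cdot 4 N^{2} = -2 - 8 N^{2}$)
$l{\left(n,f \right)} = -68 - 34 n$ ($l{\left(n,f \right)} = \left(2 + n\right) \left(-2 - 8 \left(-2\right)^{2}\right) = \left(2 + n\right) \left(-2 - 32\right) = \left(2 + n\right) \left(-34\right) = -68 - 34 n$)
$\frac{1}{l{\left(D{\left(-7 \right)},-499 \right)}} = \frac{1}{-68 - 17} = \frac{1}{-85} = - \frac{1}{85}$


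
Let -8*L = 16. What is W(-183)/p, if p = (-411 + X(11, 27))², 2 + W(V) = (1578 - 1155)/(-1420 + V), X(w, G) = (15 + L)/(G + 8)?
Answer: -635075/47300953936 ≈ -1.3426e-5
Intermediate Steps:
L = -2 (L = -⅛*16 = -2)
X(w, G) = 13/(8 + G) (X(w, G) = (15 - 2)/(G + 8) = 13/(8 + G))
W(V) = -2 + 423/(-1420 + V) (W(V) = -2 + (1578 - 1155)/(-1420 + V) = -2 + 423/(-1420 + V))
p = 206554384/1225 (p = (-411 + 13/(8 + 27))² = (-411 + 13/35)² = (-14372/35)² = 206554384/1225 ≈ 1.6862e+5)
W(-183)/p = ((3263 - 2*(-183))/(-1420 - 183))/(206554384/1225) = ((3263 + 366)/(-1603))*(1225/206554384) = -1/1603*3629*(1225/206554384) = -3629/1603*1225/206554384 = -635075/47300953936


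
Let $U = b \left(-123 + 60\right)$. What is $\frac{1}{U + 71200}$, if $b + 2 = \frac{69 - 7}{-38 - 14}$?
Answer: $\frac{26}{1856429} \approx 1.4005 \cdot 10^{-5}$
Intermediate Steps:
$b = - \frac{83}{26}$ ($b = -2 + \frac{69 - 7}{-38 - 14} = -2 + \frac{62}{-52} = -2 + 62 \left(- \frac{1}{52}\right) = -2 - \frac{31}{26} = - \frac{83}{26} \approx -3.1923$)
$U = \frac{5229}{26}$ ($U = - \frac{83 \left(-123 + 60\right)}{26} = \left(- \frac{83}{26}\right) \left(-63\right) = \frac{5229}{26} \approx 201.12$)
$\frac{1}{U + 71200} = \frac{1}{\frac{5229}{26} + 71200} = \frac{1}{\frac{1856429}{26}} = \frac{26}{1856429}$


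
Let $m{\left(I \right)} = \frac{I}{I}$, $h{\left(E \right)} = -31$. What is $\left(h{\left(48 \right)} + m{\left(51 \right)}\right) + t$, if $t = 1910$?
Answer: $1880$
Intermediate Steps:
$m{\left(I \right)} = 1$
$\left(h{\left(48 \right)} + m{\left(51 \right)}\right) + t = \left(-31 + 1\right) + 1910 = -30 + 1910 = 1880$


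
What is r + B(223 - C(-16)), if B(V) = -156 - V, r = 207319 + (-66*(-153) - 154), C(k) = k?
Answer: 216868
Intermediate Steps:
r = 217263 (r = 207319 + (10098 - 154) = 207319 + 9944 = 217263)
r + B(223 - C(-16)) = 217263 + (-156 - (223 - 1*(-16))) = 217263 + (-156 - (223 + 16)) = 217263 + (-156 - 1*239) = 217263 + (-156 - 239) = 217263 - 395 = 216868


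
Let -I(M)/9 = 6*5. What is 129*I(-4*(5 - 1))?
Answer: -34830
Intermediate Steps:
I(M) = -270 (I(M) = -54*5 = -9*30 = -270)
129*I(-4*(5 - 1)) = 129*(-270) = -34830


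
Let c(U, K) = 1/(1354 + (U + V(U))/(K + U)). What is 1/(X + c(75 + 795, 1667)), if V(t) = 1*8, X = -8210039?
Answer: -3435976/28209496960527 ≈ -1.2180e-7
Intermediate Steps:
V(t) = 8
c(U, K) = 1/(1354 + (8 + U)/(K + U)) (c(U, K) = 1/(1354 + (U + 8)/(K + U)) = 1/(1354 + (8 + U)/(K + U)))
1/(X + c(75 + 795, 1667)) = 1/(-8210039 + (1667 + (75 + 795))/(8 + 1354*1667 + 1355*(75 + 795))) = 1/(-8210039 + (1667 + 870)/(8 + 2257118 + 1355*870)) = 1/(-8210039 + 2537/(8 + 2257118 + 1178850)) = 1/(-8210039 + 2537/3435976) = 1/(-28209496960527/3435976) = -3435976/28209496960527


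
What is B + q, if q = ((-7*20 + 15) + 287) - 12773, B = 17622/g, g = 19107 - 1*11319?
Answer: -1487831/118 ≈ -12609.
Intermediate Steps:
g = 7788 (g = 19107 - 11319 = 7788)
B = 267/118 (B = 17622/7788 = 17622*(1/7788) = 267/118 ≈ 2.2627)
q = -12611 (q = ((-140 + 15) + 287) - 12773 = (-125 + 287) - 12773 = 162 - 12773 = -12611)
B + q = 267/118 - 12611 = -1487831/118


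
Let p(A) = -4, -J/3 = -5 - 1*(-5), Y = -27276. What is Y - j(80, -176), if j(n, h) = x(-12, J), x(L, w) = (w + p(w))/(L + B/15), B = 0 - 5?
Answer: -1009224/37 ≈ -27276.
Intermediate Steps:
B = -5
J = 0 (J = -3*(-5 - 1*(-5)) = -3*(-5 + 5) = -3*0 = 0)
x(L, w) = (-4 + w)/(-⅓ + L) (x(L, w) = (w - 4)/(L - 5/15) = (-4 + w)/(L - 5*1/15) = (-4 + w)/(L - ⅓) = (-4 + w)/(-⅓ + L))
j(n, h) = 12/37 (j(n, h) = 3*(-4 + 0)/(-1 + 3*(-12)) = 3*(-4)/(-1 - 36) = 3*(-4)/(-37) = 3*(-1/37)*(-4) = 12/37)
Y - j(80, -176) = -27276 - 1*12/37 = -27276 - 12/37 = -1009224/37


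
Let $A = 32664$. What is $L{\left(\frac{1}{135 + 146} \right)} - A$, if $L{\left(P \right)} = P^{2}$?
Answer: $- \frac{2579182103}{78961} \approx -32664.0$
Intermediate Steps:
$L{\left(\frac{1}{135 + 146} \right)} - A = \left(\frac{1}{135 + 146}\right)^{2} - 32664 = \left(\frac{1}{281}\right)^{2} - 32664 = \frac{1}{78961} - 32664 = - \frac{2579182103}{78961}$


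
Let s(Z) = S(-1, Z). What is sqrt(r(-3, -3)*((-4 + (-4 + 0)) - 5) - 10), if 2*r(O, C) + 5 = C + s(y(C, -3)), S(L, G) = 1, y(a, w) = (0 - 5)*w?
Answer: sqrt(142)/2 ≈ 5.9582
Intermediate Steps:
y(a, w) = -5*w
s(Z) = 1
r(O, C) = -2 + C/2 (r(O, C) = -5/2 + (C + 1)/2 = -5/2 + (1 + C)/2 = -5/2 + (1/2 + C/2) = -2 + C/2)
sqrt(r(-3, -3)*((-4 + (-4 + 0)) - 5) - 10) = sqrt((-2 + (1/2)*(-3))*((-4 + (-4 + 0)) - 5) - 10) = sqrt((-2 - 3/2)*((-4 - 4) - 5) - 10) = sqrt(-7*(-8 - 5)/2 - 10) = sqrt(-7/2*(-13) - 10) = sqrt(91/2 - 10) = sqrt(71/2) = sqrt(142)/2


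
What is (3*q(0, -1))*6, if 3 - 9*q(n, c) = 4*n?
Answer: 6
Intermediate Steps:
q(n, c) = 1/3 - 4*n/9
(3*q(0, -1))*6 = (3*(1/3 - 4/9*0))*6 = (3*(1/3 + 0))*6 = (3*(1/3))*6 = 1*6 = 6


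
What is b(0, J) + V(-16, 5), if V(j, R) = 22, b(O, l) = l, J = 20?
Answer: 42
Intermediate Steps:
b(0, J) + V(-16, 5) = 20 + 22 = 42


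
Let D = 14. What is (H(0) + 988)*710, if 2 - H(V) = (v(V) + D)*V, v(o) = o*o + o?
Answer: 702900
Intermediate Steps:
v(o) = o + o**2 (v(o) = o**2 + o = o + o**2)
H(V) = 2 - V*(14 + V*(1 + V)) (H(V) = 2 - (V*(1 + V) + 14)*V = 2 - (14 + V*(1 + V))*V = 2 - V*(14 + V*(1 + V)))
(H(0) + 988)*710 = ((2 - 1*0**2 - 1*0**3 - 14*0) + 988)*710 = ((2 - 1*0 - 1*0 + 0) + 988)*710 = ((2 + 0 + 0 + 0) + 988)*710 = (2 + 988)*710 = 990*710 = 702900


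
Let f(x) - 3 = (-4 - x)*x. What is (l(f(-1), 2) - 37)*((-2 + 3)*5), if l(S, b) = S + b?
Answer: -145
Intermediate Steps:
f(x) = 3 + x*(-4 - x) (f(x) = 3 + (-4 - x)*x = 3 + x*(-4 - x))
(l(f(-1), 2) - 37)*((-2 + 3)*5) = (((3 - 1*(-1)**2 - 4*(-1)) + 2) - 37)*((-2 + 3)*5) = (((3 - 1*1 + 4) + 2) - 37)*(1*5) = (((3 - 1 + 4) + 2) - 37)*5 = ((6 + 2) - 37)*5 = (8 - 37)*5 = -29*5 = -145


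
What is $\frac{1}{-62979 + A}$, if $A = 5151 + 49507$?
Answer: $- \frac{1}{8321} \approx -0.00012018$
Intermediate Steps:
$A = 54658$
$\frac{1}{-62979 + A} = \frac{1}{-62979 + 54658} = \frac{1}{-8321} = - \frac{1}{8321}$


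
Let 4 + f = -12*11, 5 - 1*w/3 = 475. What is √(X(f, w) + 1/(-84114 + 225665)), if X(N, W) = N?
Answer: I*√2724989100185/141551 ≈ 11.662*I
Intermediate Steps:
w = -1410 (w = 15 - 3*475 = 15 - 1425 = -1410)
f = -136 (f = -4 - 12*11 = -4 - 132 = -136)
√(X(f, w) + 1/(-84114 + 225665)) = √(-136 + 1/(-84114 + 225665)) = √(-136 + 1/141551) = √(-19250935/141551) = I*√2724989100185/141551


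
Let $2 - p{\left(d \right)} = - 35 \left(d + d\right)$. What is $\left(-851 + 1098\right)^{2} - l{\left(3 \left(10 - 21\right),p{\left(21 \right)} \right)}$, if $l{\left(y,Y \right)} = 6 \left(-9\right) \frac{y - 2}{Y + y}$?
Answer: $\frac{87790061}{1439} \approx 61008.0$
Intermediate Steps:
$p{\left(d \right)} = 2 + 70 d$ ($p{\left(d \right)} = 2 - - 35 \left(d + d\right) = 2 - - 35 \cdot 2 d = 2 - - 70 d = 2 + 70 d$)
$l{\left(y,Y \right)} = - \frac{54 \left(-2 + y\right)}{Y + y}$ ($l{\left(y,Y \right)} = - 54 \frac{-2 + y}{Y + y} = - \frac{54 \left(-2 + y\right)}{Y + y}$)
$\left(-851 + 1098\right)^{2} - l{\left(3 \left(10 - 21\right),p{\left(21 \right)} \right)} = \left(-851 + 1098\right)^{2} - \frac{54 \left(2 - 3 \left(10 - 21\right)\right)}{\left(2 + 70 \cdot 21\right) + 3 \left(10 - 21\right)} = 247^{2} - \frac{54 \left(2 - 3 \left(-11\right)\right)}{\left(2 + 1470\right) + 3 \left(-11\right)} = 61009 - \frac{54 \left(2 - -33\right)}{1472 - 33} = 61009 - \frac{54 \left(2 + 33\right)}{1439} = 61009 - 54 \cdot \frac{1}{1439} \cdot 35 = 61009 - \frac{1890}{1439} = \frac{87790061}{1439}$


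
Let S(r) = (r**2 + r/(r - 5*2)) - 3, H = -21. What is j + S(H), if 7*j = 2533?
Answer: 173716/217 ≈ 800.53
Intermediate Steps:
S(r) = -3 + r**2 + r/(-10 + r) (S(r) = (r**2 + r/(r - 10)) - 3 = (r**2 + r/(-10 + r)) - 3 = -3 + r**2 + r/(-10 + r))
j = 2533/7 (j = (1/7)*2533 = 2533/7 ≈ 361.86)
j + S(H) = 2533/7 + (30 + (-21)**3 - 10*(-21)**2 - 2*(-21))/(-10 - 21) = 2533/7 + (30 - 9261 - 10*441 + 42)/(-31) = 2533/7 - (30 - 9261 - 4410 + 42)/31 = 2533/7 - 1/31*(-13599) = 2533/7 + 13599/31 = 173716/217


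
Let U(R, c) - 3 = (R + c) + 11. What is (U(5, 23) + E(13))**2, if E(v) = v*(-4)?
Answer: 100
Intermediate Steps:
U(R, c) = 14 + R + c (U(R, c) = 3 + ((R + c) + 11) = 3 + (11 + R + c) = 14 + R + c)
E(v) = -4*v
(U(5, 23) + E(13))**2 = ((14 + 5 + 23) - 4*13)**2 = (42 - 52)**2 = (-10)**2 = 100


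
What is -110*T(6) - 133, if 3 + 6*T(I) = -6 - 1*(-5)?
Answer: -179/3 ≈ -59.667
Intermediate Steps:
T(I) = -⅔ (T(I) = -½ + (-6 - 1*(-5))/6 = -½ + (-6 + 5)/6 = -½ + (⅙)*(-1) = -½ - ⅙ = -⅔)
-110*T(6) - 133 = -110*(-⅔) - 133 = 220/3 - 133 = -179/3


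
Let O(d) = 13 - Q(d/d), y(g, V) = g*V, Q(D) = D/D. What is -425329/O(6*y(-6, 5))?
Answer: -425329/12 ≈ -35444.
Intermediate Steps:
Q(D) = 1
y(g, V) = V*g
O(d) = 12 (O(d) = 13 - 1*1 = 13 - 1 = 12)
-425329/O(6*y(-6, 5)) = -425329/12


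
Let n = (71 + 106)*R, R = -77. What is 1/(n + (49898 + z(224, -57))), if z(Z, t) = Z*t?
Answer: 1/23501 ≈ 4.2551e-5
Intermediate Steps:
n = -13629 (n = (71 + 106)*(-77) = 177*(-77) = -13629)
1/(n + (49898 + z(224, -57))) = 1/(-13629 + (49898 + 224*(-57))) = 1/(-13629 + (49898 - 12768)) = 1/(-13629 + 37130) = 1/23501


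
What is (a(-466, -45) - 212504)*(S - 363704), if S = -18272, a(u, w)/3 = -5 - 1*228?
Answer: 81438429128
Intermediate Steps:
a(u, w) = -699 (a(u, w) = 3*(-5 - 1*228) = 3*(-5 - 228) = 3*(-233) = -699)
(a(-466, -45) - 212504)*(S - 363704) = (-699 - 212504)*(-18272 - 363704) = -213203*(-381976) = 81438429128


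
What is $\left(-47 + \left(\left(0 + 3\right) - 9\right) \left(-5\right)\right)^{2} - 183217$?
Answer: $-182928$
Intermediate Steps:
$\left(-47 + \left(\left(0 + 3\right) - 9\right) \left(-5\right)\right)^{2} - 183217 = \left(-47 + \left(3 - 9\right) \left(-5\right)\right)^{2} - 183217 = \left(-47 - -30\right)^{2} - 183217 = \left(-47 + 30\right)^{2} - 183217 = \left(-17\right)^{2} - 183217 = 289 - 183217 = -182928$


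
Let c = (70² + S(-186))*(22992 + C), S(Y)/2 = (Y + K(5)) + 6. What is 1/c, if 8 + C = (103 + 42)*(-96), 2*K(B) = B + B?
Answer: 1/41241200 ≈ 2.4248e-8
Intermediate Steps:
K(B) = B (K(B) = (B + B)/2 = (2*B)/2 = B)
C = -13928 (C = -8 + (103 + 42)*(-96) = -8 + 145*(-96) = -8 - 13920 = -13928)
S(Y) = 22 + 2*Y (S(Y) = 2*((Y + 5) + 6) = 2*((5 + Y) + 6) = 2*(11 + Y) = 22 + 2*Y)
c = 41241200 (c = (70² + (22 + 2*(-186)))*(22992 - 13928) = (4900 + (22 - 372))*9064 = (4900 - 350)*9064 = 4550*9064 = 41241200)
1/c = 1/41241200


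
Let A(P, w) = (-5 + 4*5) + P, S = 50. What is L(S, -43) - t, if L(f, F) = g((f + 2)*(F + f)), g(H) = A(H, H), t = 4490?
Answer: -4111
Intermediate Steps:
A(P, w) = 15 + P (A(P, w) = (-5 + 20) + P = 15 + P)
g(H) = 15 + H
L(f, F) = 15 + (2 + f)*(F + f) (L(f, F) = 15 + (f + 2)*(F + f) = 15 + (2 + f)*(F + f))
L(S, -43) - t = (15 + 50² + 2*(-43) + 2*50 - 43*50) - 1*4490 = (15 + 2500 - 86 + 100 - 2150) - 4490 = 379 - 4490 = -4111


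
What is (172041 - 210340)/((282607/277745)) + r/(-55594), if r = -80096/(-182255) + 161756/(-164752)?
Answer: -48783209543155975970531/1296043567637153720 ≈ -37640.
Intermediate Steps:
r = -581602271/1072388420 (r = -80096*(-1/182255) + 161756*(-1/164752) = 80096/182255 - 5777/5884 = -581602271/1072388420 ≈ -0.54234)
(172041 - 210340)/((282607/277745)) + r/(-55594) = (172041 - 210340)/((282607/277745)) - 581602271/1072388420/(-55594) = -38299/(282607*(1/277745)) - 581602271/1072388420*(-1/55594) = -38299/21739/21365 + 581602271/59618361821480 = -38299*21365/21739 + 581602271/59618361821480 = -818258135/21739 + 581602271/59618361821480 = -48783209543155975970531/1296043567637153720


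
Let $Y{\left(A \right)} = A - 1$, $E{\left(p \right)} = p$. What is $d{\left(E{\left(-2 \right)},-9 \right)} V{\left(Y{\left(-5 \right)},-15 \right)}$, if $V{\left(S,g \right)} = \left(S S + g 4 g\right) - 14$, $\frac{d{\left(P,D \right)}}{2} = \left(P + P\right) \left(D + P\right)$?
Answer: $81136$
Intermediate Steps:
$d{\left(P,D \right)} = 4 P \left(D + P\right)$ ($d{\left(P,D \right)} = 2 \left(P + P\right) \left(D + P\right) = 2 \cdot 2 P \left(D + P\right) = 4 P \left(D + P\right)$)
$Y{\left(A \right)} = -1 + A$ ($Y{\left(A \right)} = A - 1 = -1 + A$)
$V{\left(S,g \right)} = -14 + S^{2} + 4 g^{2}$ ($V{\left(S,g \right)} = \left(S^{2} + 4 g g\right) - 14 = \left(S^{2} + 4 g^{2}\right) - 14 = -14 + S^{2} + 4 g^{2}$)
$d{\left(E{\left(-2 \right)},-9 \right)} V{\left(Y{\left(-5 \right)},-15 \right)} = 4 \left(-2\right) \left(-9 - 2\right) \left(-14 + \left(-1 - 5\right)^{2} + 4 \left(-15\right)^{2}\right) = 4 \left(-2\right) \left(-11\right) \left(-14 + \left(-6\right)^{2} + 4 \cdot 225\right) = 88 \left(-14 + 36 + 900\right) = 88 \cdot 922 = 81136$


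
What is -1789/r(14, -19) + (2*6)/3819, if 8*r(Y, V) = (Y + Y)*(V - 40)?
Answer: 4556446/525749 ≈ 8.6666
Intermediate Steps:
r(Y, V) = Y*(-40 + V)/4 (r(Y, V) = ((Y + Y)*(V - 40))/8 = ((2*Y)*(-40 + V))/8 = (2*Y*(-40 + V))/8 = Y*(-40 + V)/4)
-1789/r(14, -19) + (2*6)/3819 = -1789*2/(7*(-40 - 19)) + (2*6)/3819 = -1789/((¼)*14*(-59)) + 12*(1/3819) = -1789/(-413/2) + 4/1273 = -1789*(-2/413) + 4/1273 = 3578/413 + 4/1273 = 4556446/525749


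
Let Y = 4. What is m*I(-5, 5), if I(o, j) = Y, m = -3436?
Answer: -13744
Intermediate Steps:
I(o, j) = 4
m*I(-5, 5) = -3436*4 = -13744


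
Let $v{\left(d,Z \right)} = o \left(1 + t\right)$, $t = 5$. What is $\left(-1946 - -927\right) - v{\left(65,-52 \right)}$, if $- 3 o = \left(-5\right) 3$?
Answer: $-1049$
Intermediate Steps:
$o = 5$ ($o = - \frac{\left(-5\right) 3}{3} = \left(- \frac{1}{3}\right) \left(-15\right) = 5$)
$v{\left(d,Z \right)} = 30$ ($v{\left(d,Z \right)} = 5 \left(1 + 5\right) = 5 \cdot 6 = 30$)
$\left(-1946 - -927\right) - v{\left(65,-52 \right)} = \left(-1946 - -927\right) - 30 = \left(-1946 + 927\right) - 30 = -1019 - 30 = -1049$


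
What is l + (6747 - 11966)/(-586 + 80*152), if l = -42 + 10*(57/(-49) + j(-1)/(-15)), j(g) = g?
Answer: -30294119/567126 ≈ -53.417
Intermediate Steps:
l = -7786/147 (l = -42 + 10*(57/(-49) - 1/(-15)) = -42 + 10*(57*(-1/49) - 1*(-1/15)) = -42 + 10*(-57/49 + 1/15) = -42 + 10*(-806/735) = -42 - 1612/147 = -7786/147 ≈ -52.966)
l + (6747 - 11966)/(-586 + 80*152) = -7786/147 + (6747 - 11966)/(-586 + 80*152) = -7786/147 - 5219/(-586 + 12160) = -7786/147 - 5219/11574 = -30294119/567126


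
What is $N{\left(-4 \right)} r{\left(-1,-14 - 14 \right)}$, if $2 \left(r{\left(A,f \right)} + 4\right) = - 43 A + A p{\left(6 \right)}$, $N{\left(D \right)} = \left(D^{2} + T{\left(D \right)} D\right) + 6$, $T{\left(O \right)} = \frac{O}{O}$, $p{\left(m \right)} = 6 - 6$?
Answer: $315$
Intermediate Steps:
$p{\left(m \right)} = 0$ ($p{\left(m \right)} = 6 - 6 = 0$)
$T{\left(O \right)} = 1$
$N{\left(D \right)} = 6 + D + D^{2}$ ($N{\left(D \right)} = \left(D^{2} + 1 D\right) + 6 = \left(D^{2} + D\right) + 6 = \left(D + D^{2}\right) + 6 = 6 + D + D^{2}$)
$r{\left(A,f \right)} = -4 - \frac{43 A}{2}$ ($r{\left(A,f \right)} = -4 + \frac{- 43 A + A 0}{2} = -4 + \frac{- 43 A + 0}{2} = -4 + \frac{\left(-43\right) A}{2} = -4 - \frac{43 A}{2}$)
$N{\left(-4 \right)} r{\left(-1,-14 - 14 \right)} = \left(6 - 4 + \left(-4\right)^{2}\right) \left(-4 - - \frac{43}{2}\right) = \left(6 - 4 + 16\right) \left(-4 + \frac{43}{2}\right) = 18 \cdot \frac{35}{2} = 315$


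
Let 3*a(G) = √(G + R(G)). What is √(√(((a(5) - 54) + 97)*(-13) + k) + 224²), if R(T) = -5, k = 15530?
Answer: √(50176 + √14971) ≈ 224.27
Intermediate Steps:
a(G) = √(-5 + G)/3 (a(G) = √(G - 5)/3 = √(-5 + G)/3)
√(√(((a(5) - 54) + 97)*(-13) + k) + 224²) = √(√(((√(-5 + 5)/3 - 54) + 97)*(-13) + 15530) + 224²) = √(√(((√0/3 - 54) + 97)*(-13) + 15530) + 50176) = √(√((((⅓)*0 - 54) + 97)*(-13) + 15530) + 50176) = √(√(((0 - 54) + 97)*(-13) + 15530) + 50176) = √(√((-54 + 97)*(-13) + 15530) + 50176) = √(√(43*(-13) + 15530) + 50176) = √(√(-559 + 15530) + 50176) = √(√14971 + 50176) = √(50176 + √14971)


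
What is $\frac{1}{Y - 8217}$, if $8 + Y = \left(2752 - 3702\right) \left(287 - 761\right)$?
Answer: $\frac{1}{442075} \approx 2.2621 \cdot 10^{-6}$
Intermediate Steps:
$Y = 450292$ ($Y = -8 + \left(2752 - 3702\right) \left(287 - 761\right) = -8 - -450300 = -8 + 450300 = 450292$)
$\frac{1}{Y - 8217} = \frac{1}{450292 - 8217} = \frac{1}{442075}$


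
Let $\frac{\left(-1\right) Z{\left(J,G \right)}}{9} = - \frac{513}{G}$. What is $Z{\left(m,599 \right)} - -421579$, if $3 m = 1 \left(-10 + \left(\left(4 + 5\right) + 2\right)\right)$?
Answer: $\frac{252530438}{599} \approx 4.2159 \cdot 10^{5}$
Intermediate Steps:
$m = \frac{1}{3}$ ($m = \frac{1 \left(-10 + \left(\left(4 + 5\right) + 2\right)\right)}{3} = \frac{1 \left(-10 + \left(9 + 2\right)\right)}{3} = \frac{1 \left(-10 + 11\right)}{3} = \frac{1 \cdot 1}{3} = \frac{1}{3} \cdot 1 = \frac{1}{3} \approx 0.33333$)
$Z{\left(J,G \right)} = \frac{4617}{G}$ ($Z{\left(J,G \right)} = - 9 \left(- \frac{513}{G}\right) = \frac{4617}{G}$)
$Z{\left(m,599 \right)} - -421579 = \frac{4617}{599} - -421579 = 4617 \cdot \frac{1}{599} + 421579 = \frac{4617}{599} + 421579 = \frac{252530438}{599}$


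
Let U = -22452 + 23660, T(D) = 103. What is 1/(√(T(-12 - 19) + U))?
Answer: √1311/1311 ≈ 0.027618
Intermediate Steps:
U = 1208
1/(√(T(-12 - 19) + U)) = 1/(√(103 + 1208)) = 1/(√1311) = √1311/1311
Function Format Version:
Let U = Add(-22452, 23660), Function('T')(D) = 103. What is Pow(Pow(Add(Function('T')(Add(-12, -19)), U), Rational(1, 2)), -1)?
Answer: Mul(Rational(1, 1311), Pow(1311, Rational(1, 2))) ≈ 0.027618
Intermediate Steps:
U = 1208
Pow(Pow(Add(Function('T')(Add(-12, -19)), U), Rational(1, 2)), -1) = Pow(Pow(Add(103, 1208), Rational(1, 2)), -1) = Pow(Pow(1311, Rational(1, 2)), -1) = Mul(Rational(1, 1311), Pow(1311, Rational(1, 2)))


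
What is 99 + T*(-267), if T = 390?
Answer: -104031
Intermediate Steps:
99 + T*(-267) = 99 + 390*(-267) = 99 - 104130 = -104031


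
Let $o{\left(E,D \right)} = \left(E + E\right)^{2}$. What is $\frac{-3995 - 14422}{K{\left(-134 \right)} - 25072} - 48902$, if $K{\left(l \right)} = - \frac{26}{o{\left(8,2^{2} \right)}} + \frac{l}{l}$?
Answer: $- \frac{22418442818}{458443} \approx -48901.0$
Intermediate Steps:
$o{\left(E,D \right)} = 4 E^{2}$ ($o{\left(E,D \right)} = \left(2 E\right)^{2} = 4 E^{2}$)
$K{\left(l \right)} = \frac{115}{128}$ ($K{\left(l \right)} = - \frac{26}{4 \cdot 8^{2}} + \frac{l}{l} = - \frac{26}{4 \cdot 64} + 1 = - \frac{26}{256} + 1 = \left(-26\right) \frac{1}{256} + 1 = - \frac{13}{128} + 1 = \frac{115}{128}$)
$\frac{-3995 - 14422}{K{\left(-134 \right)} - 25072} - 48902 = \frac{-3995 - 14422}{\frac{115}{128} - 25072} - 48902 = - \frac{18417}{- \frac{3209101}{128}} - 48902 = \left(-18417\right) \left(- \frac{128}{3209101}\right) - 48902 = \frac{336768}{458443} - 48902 = - \frac{22418442818}{458443}$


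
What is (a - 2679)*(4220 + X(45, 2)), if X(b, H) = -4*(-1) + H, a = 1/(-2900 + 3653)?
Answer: -8525050636/753 ≈ -1.1321e+7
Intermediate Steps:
a = 1/753 ≈ 0.0013280
X(b, H) = 4 + H
(a - 2679)*(4220 + X(45, 2)) = (1/753 - 2679)*(4220 + (4 + 2)) = -2017286*(4220 + 6)/753 = -2017286/753*4226 = -8525050636/753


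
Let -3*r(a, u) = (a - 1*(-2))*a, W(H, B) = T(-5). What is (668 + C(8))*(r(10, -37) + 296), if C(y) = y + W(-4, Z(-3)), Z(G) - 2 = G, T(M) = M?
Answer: 171776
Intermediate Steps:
Z(G) = 2 + G
W(H, B) = -5
C(y) = -5 + y (C(y) = y - 5 = -5 + y)
r(a, u) = -a*(2 + a)/3 (r(a, u) = -(a - 1*(-2))*a/3 = -(a + 2)*a/3 = -(2 + a)*a/3 = -a*(2 + a)/3)
(668 + C(8))*(r(10, -37) + 296) = (668 + (-5 + 8))*(-⅓*10*(2 + 10) + 296) = (668 + 3)*(-⅓*10*12 + 296) = 671*(-40 + 296) = 671*256 = 171776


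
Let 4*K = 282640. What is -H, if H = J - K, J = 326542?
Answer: -255882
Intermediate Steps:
K = 70660 (K = (¼)*282640 = 70660)
H = 255882 (H = 326542 - 1*70660 = 326542 - 70660 = 255882)
-H = -1*255882 = -255882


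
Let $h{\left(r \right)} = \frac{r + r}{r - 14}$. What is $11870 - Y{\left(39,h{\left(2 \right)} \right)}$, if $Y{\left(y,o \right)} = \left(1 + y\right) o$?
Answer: $\frac{35650}{3} \approx 11883.0$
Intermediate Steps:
$h{\left(r \right)} = \frac{2 r}{-14 + r}$
$Y{\left(y,o \right)} = o \left(1 + y\right)$
$11870 - Y{\left(39,h{\left(2 \right)} \right)} = 11870 - 2 \cdot 2 \frac{1}{-14 + 2} \left(1 + 39\right) = 11870 - 2 \cdot 2 \frac{1}{-12} \cdot 40 = 11870 - 2 \cdot 2 \left(- \frac{1}{12}\right) 40 = 11870 - \left(- \frac{1}{3}\right) 40 = 11870 - - \frac{40}{3} = 11870 + \frac{40}{3} = \frac{35650}{3}$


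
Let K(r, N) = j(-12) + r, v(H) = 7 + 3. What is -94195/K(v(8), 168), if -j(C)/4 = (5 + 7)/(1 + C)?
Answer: -1036145/158 ≈ -6557.9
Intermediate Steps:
v(H) = 10
j(C) = -48/(1 + C) (j(C) = -4*(5 + 7)/(1 + C) = -48/(1 + C))
K(r, N) = 48/11 + r (K(r, N) = -48/(1 - 12) + r = -48/(-11) + r = -48*(-1/11) + r = 48/11 + r)
-94195/K(v(8), 168) = -94195/(48/11 + 10) = -94195/158/11 = -94195*11/158 = -1036145/158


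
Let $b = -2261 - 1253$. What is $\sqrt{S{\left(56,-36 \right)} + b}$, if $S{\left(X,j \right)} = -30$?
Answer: $2 i \sqrt{886} \approx 59.531 i$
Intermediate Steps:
$b = -3514$
$\sqrt{S{\left(56,-36 \right)} + b} = \sqrt{-30 - 3514} = \sqrt{-3544} = 2 i \sqrt{886}$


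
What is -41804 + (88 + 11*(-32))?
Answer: -42068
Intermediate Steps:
-41804 + (88 + 11*(-32)) = -41804 + (88 - 352) = -41804 - 264 = -42068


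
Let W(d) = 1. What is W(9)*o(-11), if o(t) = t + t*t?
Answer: 110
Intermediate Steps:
o(t) = t + t²
W(9)*o(-11) = 1*(-11*(1 - 11)) = 1*(-11*(-10)) = 1*110 = 110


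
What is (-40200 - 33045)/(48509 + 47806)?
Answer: -4883/6421 ≈ -0.76047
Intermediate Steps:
(-40200 - 33045)/(48509 + 47806) = -73245/96315 = -73245*1/96315 = -4883/6421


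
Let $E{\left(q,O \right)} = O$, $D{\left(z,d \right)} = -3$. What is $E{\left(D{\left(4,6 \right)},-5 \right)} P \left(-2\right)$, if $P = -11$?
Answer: $-110$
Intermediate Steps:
$E{\left(D{\left(4,6 \right)},-5 \right)} P \left(-2\right) = \left(-5\right) \left(-11\right) \left(-2\right) = 55 \left(-2\right) = -110$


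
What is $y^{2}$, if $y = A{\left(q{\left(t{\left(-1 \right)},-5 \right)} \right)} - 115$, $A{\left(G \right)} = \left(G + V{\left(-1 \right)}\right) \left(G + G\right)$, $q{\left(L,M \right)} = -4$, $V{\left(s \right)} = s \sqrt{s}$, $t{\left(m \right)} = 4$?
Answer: $6825 - 1328 i \approx 6825.0 - 1328.0 i$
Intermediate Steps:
$V{\left(s \right)} = s^{\frac{3}{2}}$
$A{\left(G \right)} = 2 G \left(G - i\right)$ ($A{\left(G \right)} = \left(G + \left(-1\right)^{\frac{3}{2}}\right) \left(G + G\right) = \left(G - i\right) 2 G = 2 G \left(G - i\right)$)
$y = -83 + 8 i$ ($y = 2 \left(-4\right) \left(-4 - i\right) - 115 = \left(32 + 8 i\right) - 115 = -83 + 8 i \approx -83.0 + 8.0 i$)
$y^{2} = \left(-83 + 8 i\right)^{2}$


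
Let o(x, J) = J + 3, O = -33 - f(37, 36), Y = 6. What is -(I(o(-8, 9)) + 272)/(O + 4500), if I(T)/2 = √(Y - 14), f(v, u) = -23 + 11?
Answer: -272/4479 - 4*I*√2/4479 ≈ -0.060728 - 0.001263*I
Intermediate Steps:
f(v, u) = -12
O = -21 (O = -33 - 1*(-12) = -33 + 12 = -21)
o(x, J) = 3 + J
I(T) = 4*I*√2 (I(T) = 2*√(6 - 14) = 2*√(-8) = 2*(2*I*√2) = 4*I*√2)
-(I(o(-8, 9)) + 272)/(O + 4500) = -(4*I*√2 + 272)/(-21 + 4500) = -(272 + 4*I*√2)/4479 = -(272/4479 + 4*I*√2/4479) = -272/4479 - 4*I*√2/4479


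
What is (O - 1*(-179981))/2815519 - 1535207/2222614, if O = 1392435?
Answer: -827530662009/6257811946666 ≈ -0.13224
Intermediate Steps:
(O - 1*(-179981))/2815519 - 1535207/2222614 = (1392435 - 1*(-179981))/2815519 - 1535207/2222614 = (1392435 + 179981)*(1/2815519) - 1535207*1/2222614 = 1572416*(1/2815519) - 1535207/2222614 = 1572416/2815519 - 1535207/2222614 = -827530662009/6257811946666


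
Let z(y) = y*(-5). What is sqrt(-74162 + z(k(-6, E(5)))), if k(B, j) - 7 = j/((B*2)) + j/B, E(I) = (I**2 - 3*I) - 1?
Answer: I*sqrt(296743)/2 ≈ 272.37*I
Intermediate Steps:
E(I) = -1 + I**2 - 3*I
k(B, j) = 7 + 3*j/(2*B) (k(B, j) = 7 + (j/((B*2)) + j/B) = 7 + (j/((2*B)) + j/B) = 7 + (j*(1/(2*B)) + j/B) = 7 + (j/(2*B) + j/B) = 7 + 3*j/(2*B))
z(y) = -5*y
sqrt(-74162 + z(k(-6, E(5)))) = sqrt(-74162 - 5*(7 + (3/2)*(-1 + 5**2 - 3*5)/(-6))) = sqrt(-74162 - 5*(7 + (3/2)*(-1 + 25 - 15)*(-1/6))) = sqrt(-74162 - 5*(7 + (3/2)*9*(-1/6))) = sqrt(-74162 - 5*(7 - 9/4)) = sqrt(-74162 - 5*19/4) = sqrt(-74162 - 95/4) = sqrt(-296743/4) = I*sqrt(296743)/2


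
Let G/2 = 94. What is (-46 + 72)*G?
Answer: 4888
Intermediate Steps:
G = 188 (G = 2*94 = 188)
(-46 + 72)*G = (-46 + 72)*188 = 26*188 = 4888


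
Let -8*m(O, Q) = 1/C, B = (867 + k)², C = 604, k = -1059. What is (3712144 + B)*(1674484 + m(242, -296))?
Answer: 1895851481151031/302 ≈ 6.2777e+12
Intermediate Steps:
B = 36864 (B = (867 - 1059)² = (-192)² = 36864)
m(O, Q) = -1/4832 (m(O, Q) = -⅛/604 = -⅛*1/604 = -1/4832)
(3712144 + B)*(1674484 + m(242, -296)) = (3712144 + 36864)*(1674484 - 1/4832) = 3749008*(8091106687/4832) = 1895851481151031/302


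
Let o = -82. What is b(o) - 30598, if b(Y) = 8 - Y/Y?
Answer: -30591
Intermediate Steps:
b(Y) = 7 (b(Y) = 8 - 1*1 = 8 - 1 = 7)
b(o) - 30598 = 7 - 30598 = -30591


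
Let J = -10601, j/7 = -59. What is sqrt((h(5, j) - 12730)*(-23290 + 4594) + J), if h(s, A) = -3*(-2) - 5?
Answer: sqrt(237970783) ≈ 15426.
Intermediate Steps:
j = -413 (j = 7*(-59) = -413)
h(s, A) = 1 (h(s, A) = 6 - 5 = 1)
sqrt((h(5, j) - 12730)*(-23290 + 4594) + J) = sqrt((1 - 12730)*(-23290 + 4594) - 10601) = sqrt(-12729*(-18696) - 10601) = sqrt(237981384 - 10601) = sqrt(237970783)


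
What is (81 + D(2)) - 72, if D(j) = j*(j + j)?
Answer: 17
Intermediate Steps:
D(j) = 2*j**2 (D(j) = j*(2*j) = 2*j**2)
(81 + D(2)) - 72 = (81 + 2*2**2) - 72 = (81 + 2*4) - 72 = (81 + 8) - 72 = 89 - 72 = 17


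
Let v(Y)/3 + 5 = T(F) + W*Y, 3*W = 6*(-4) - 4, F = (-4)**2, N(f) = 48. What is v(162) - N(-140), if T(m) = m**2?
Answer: -3831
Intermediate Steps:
F = 16
W = -28/3 (W = (6*(-4) - 4)/3 = (-24 - 4)/3 = (1/3)*(-28) = -28/3 ≈ -9.3333)
v(Y) = 753 - 28*Y (v(Y) = -15 + 3*(16**2 - 28*Y/3) = -15 + 3*(256 - 28*Y/3) = -15 + (768 - 28*Y) = 753 - 28*Y)
v(162) - N(-140) = (753 - 28*162) - 1*48 = (753 - 4536) - 48 = -3783 - 48 = -3831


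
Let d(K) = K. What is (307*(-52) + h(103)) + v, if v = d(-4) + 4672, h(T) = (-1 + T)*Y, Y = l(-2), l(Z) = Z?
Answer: -11500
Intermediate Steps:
Y = -2
h(T) = 2 - 2*T (h(T) = (-1 + T)*(-2) = 2 - 2*T)
v = 4668 (v = -4 + 4672 = 4668)
(307*(-52) + h(103)) + v = (307*(-52) + (2 - 2*103)) + 4668 = (-15964 + (2 - 206)) + 4668 = (-15964 - 204) + 4668 = -16168 + 4668 = -11500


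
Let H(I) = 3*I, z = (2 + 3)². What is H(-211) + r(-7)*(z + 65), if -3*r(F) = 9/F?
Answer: -4161/7 ≈ -594.43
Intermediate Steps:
r(F) = -3/F
z = 25 (z = 5² = 25)
H(-211) + r(-7)*(z + 65) = 3*(-211) + (-3/(-7))*(25 + 65) = -633 - 3*(-⅐)*90 = -633 + (3/7)*90 = -633 + 270/7 = -4161/7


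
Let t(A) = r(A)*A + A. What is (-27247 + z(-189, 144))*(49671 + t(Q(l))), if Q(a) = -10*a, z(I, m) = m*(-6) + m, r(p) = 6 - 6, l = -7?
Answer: -1391106547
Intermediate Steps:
r(p) = 0
z(I, m) = -5*m (z(I, m) = -6*m + m = -5*m)
t(A) = A (t(A) = 0*A + A = 0 + A = A)
(-27247 + z(-189, 144))*(49671 + t(Q(l))) = (-27247 - 5*144)*(49671 - 10*(-7)) = (-27247 - 720)*(49671 + 70) = -27967*49741 = -1391106547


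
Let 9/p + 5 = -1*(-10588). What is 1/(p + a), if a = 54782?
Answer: 10583/579757915 ≈ 1.8254e-5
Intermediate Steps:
p = 9/10583 (p = 9/(-5 - 1*(-10588)) = 9/(-5 + 10588) = 9/10583 ≈ 0.00085042)
1/(p + a) = 1/(9/10583 + 54782) = 1/(579757915/10583) = 10583/579757915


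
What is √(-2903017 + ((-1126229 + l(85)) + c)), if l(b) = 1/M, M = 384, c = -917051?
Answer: I*√11396268282/48 ≈ 2224.0*I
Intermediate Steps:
l(b) = 1/384
√(-2903017 + ((-1126229 + l(85)) + c)) = √(-2903017 + ((-1126229 + 1/384) - 917051)) = √(-2903017 + (-432471935/384 - 917051)) = √(-2903017 - 784619519/384) = √(-1899378047/384) = I*√11396268282/48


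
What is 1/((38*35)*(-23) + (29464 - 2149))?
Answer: -1/3275 ≈ -0.00030534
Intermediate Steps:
1/((38*35)*(-23) + (29464 - 2149)) = 1/(1330*(-23) + 27315) = 1/(-30590 + 27315) = 1/(-3275) = -1/3275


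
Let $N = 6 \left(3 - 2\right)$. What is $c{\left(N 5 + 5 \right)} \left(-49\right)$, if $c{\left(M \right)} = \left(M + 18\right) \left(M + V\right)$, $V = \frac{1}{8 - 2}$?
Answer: $- \frac{547967}{6} \approx -91328.0$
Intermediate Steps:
$V = \frac{1}{6} \approx 0.16667$
$N = 6$ ($N = 6 \cdot 1 = 6$)
$c{\left(M \right)} = \left(18 + M\right) \left(\frac{1}{6} + M\right)$ ($c{\left(M \right)} = \left(M + 18\right) \left(M + \frac{1}{6}\right) = \left(18 + M\right) \left(\frac{1}{6} + M\right)$)
$c{\left(N 5 + 5 \right)} \left(-49\right) = \left(3 + \left(6 \cdot 5 + 5\right)^{2} + \frac{109 \left(6 \cdot 5 + 5\right)}{6}\right) \left(-49\right) = \left(3 + \left(30 + 5\right)^{2} + \frac{109 \left(30 + 5\right)}{6}\right) \left(-49\right) = \left(3 + 35^{2} + \frac{109}{6} \cdot 35\right) \left(-49\right) = \left(3 + 1225 + \frac{3815}{6}\right) \left(-49\right) = \frac{11183}{6} \left(-49\right) = - \frac{547967}{6}$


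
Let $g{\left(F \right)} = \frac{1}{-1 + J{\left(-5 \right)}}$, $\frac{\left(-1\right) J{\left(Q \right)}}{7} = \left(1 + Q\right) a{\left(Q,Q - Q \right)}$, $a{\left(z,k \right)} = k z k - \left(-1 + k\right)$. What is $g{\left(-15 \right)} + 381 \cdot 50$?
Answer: $\frac{514351}{27} \approx 19050.0$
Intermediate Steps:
$a{\left(z,k \right)} = 1 - k + z k^{2}$ ($a{\left(z,k \right)} = z k^{2} - \left(-1 + k\right) = 1 - k + z k^{2}$)
$J{\left(Q \right)} = -7 - 7 Q$ ($J{\left(Q \right)} = - 7 \left(1 + Q\right) \left(1 - \left(Q - Q\right) + Q \left(Q - Q\right)^{2}\right) = - 7 \left(1 + Q\right) \left(1 - 0 + Q 0^{2}\right) = - 7 \left(1 + Q\right) \left(1 + 0 + Q 0\right) = - 7 \left(1 + Q\right) \left(1 + 0 + 0\right) = - 7 \left(1 + Q\right) 1 = - 7 \left(1 + Q\right) = -7 - 7 Q$)
$g{\left(F \right)} = \frac{1}{27}$ ($g{\left(F \right)} = \frac{1}{-1 - -28} = \frac{1}{-1 + \left(-7 + 35\right)} = \frac{1}{-1 + 28} = \frac{1}{27}$)
$g{\left(-15 \right)} + 381 \cdot 50 = \frac{1}{27} + 381 \cdot 50 = \frac{1}{27} + 19050 = \frac{514351}{27}$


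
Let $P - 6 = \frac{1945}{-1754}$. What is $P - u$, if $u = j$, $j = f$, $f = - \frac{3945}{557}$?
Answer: $\frac{11698033}{976978} \approx 11.974$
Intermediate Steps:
$P = \frac{8579}{1754}$ ($P = 6 + \frac{1945}{-1754} = 6 + 1945 \left(- \frac{1}{1754}\right) = 6 - \frac{1945}{1754} = \frac{8579}{1754} \approx 4.8911$)
$f = - \frac{3945}{557}$ ($f = \left(-3945\right) \frac{1}{557} = - \frac{3945}{557} \approx -7.0826$)
$j = - \frac{3945}{557} \approx -7.0826$
$u = - \frac{3945}{557} \approx -7.0826$
$P - u = \frac{8579}{1754} - - \frac{3945}{557} = \frac{8579}{1754} + \frac{3945}{557} = \frac{11698033}{976978}$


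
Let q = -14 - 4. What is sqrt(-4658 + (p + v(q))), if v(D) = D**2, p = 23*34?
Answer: 4*I*sqrt(222) ≈ 59.599*I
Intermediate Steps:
q = -18
p = 782
sqrt(-4658 + (p + v(q))) = sqrt(-4658 + (782 + (-18)**2)) = sqrt(-4658 + (782 + 324)) = sqrt(-4658 + 1106) = sqrt(-3552) = 4*I*sqrt(222)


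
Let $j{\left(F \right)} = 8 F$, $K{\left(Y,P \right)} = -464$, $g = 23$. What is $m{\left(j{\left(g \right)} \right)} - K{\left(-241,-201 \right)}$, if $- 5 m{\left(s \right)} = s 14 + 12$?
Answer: $- \frac{268}{5} \approx -53.6$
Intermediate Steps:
$m{\left(s \right)} = - \frac{12}{5} - \frac{14 s}{5}$ ($m{\left(s \right)} = - \frac{s 14 + 12}{5} = - \frac{14 s + 12}{5} = - \frac{12 + 14 s}{5} = - \frac{12}{5} - \frac{14 s}{5}$)
$m{\left(j{\left(g \right)} \right)} - K{\left(-241,-201 \right)} = \left(- \frac{12}{5} - \frac{14 \cdot 8 \cdot 23}{5}\right) - -464 = \left(- \frac{12}{5} - \frac{2576}{5}\right) + 464 = - \frac{2588}{5} + 464 = - \frac{268}{5}$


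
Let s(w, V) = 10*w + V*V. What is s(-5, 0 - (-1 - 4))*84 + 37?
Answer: -2063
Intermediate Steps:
s(w, V) = V**2 + 10*w (s(w, V) = 10*w + V**2 = V**2 + 10*w)
s(-5, 0 - (-1 - 4))*84 + 37 = ((0 - (-1 - 4))**2 + 10*(-5))*84 + 37 = ((0 - 1*(-5))**2 - 50)*84 + 37 = ((0 + 5)**2 - 50)*84 + 37 = (5**2 - 50)*84 + 37 = (25 - 50)*84 + 37 = -25*84 + 37 = -2100 + 37 = -2063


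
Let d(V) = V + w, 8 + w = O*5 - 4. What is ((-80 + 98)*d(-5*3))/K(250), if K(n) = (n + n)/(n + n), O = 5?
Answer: -36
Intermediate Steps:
w = 13 (w = -8 + (5*5 - 4) = -8 + (25 - 4) = -8 + 21 = 13)
K(n) = 1 (K(n) = (2*n)/((2*n)) = (2*n)*(1/(2*n)) = 1)
d(V) = 13 + V (d(V) = V + 13 = 13 + V)
((-80 + 98)*d(-5*3))/K(250) = ((-80 + 98)*(13 - 5*3))/1 = (18*(13 - 15))*1 = (18*(-2))*1 = -36*1 = -36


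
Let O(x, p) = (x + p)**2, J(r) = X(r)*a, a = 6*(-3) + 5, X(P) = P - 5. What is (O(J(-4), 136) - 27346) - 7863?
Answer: 28800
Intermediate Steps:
X(P) = -5 + P
a = -13 (a = -18 + 5 = -13)
J(r) = 65 - 13*r (J(r) = (-5 + r)*(-13) = 65 - 13*r)
O(x, p) = (p + x)**2
(O(J(-4), 136) - 27346) - 7863 = ((136 + (65 - 13*(-4)))**2 - 27346) - 7863 = ((136 + (65 + 52))**2 - 27346) - 7863 = ((136 + 117)**2 - 27346) - 7863 = (253**2 - 27346) - 7863 = (64009 - 27346) - 7863 = 36663 - 7863 = 28800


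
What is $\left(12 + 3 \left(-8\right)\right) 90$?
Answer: $-1080$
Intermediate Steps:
$\left(12 + 3 \left(-8\right)\right) 90 = \left(12 - 24\right) 90 = \left(-12\right) 90 = -1080$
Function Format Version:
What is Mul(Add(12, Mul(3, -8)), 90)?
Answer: -1080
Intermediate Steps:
Mul(Add(12, Mul(3, -8)), 90) = Mul(Add(12, -24), 90) = Mul(-12, 90) = -1080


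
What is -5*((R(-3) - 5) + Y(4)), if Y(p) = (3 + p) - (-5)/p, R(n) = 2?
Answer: -105/4 ≈ -26.250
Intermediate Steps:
Y(p) = 3 + p + 5/p (Y(p) = (3 + p) + 5/p = 3 + p + 5/p)
-5*((R(-3) - 5) + Y(4)) = -5*((2 - 5) + (3 + 4 + 5/4)) = -5*(-3 + (3 + 4 + 5*(1/4))) = -5*(-3 + (3 + 4 + 5/4)) = -5*(-3 + 33/4) = -5*21/4 = -105/4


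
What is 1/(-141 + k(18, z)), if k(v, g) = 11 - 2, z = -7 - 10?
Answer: -1/132 ≈ -0.0075758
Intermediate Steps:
z = -17
k(v, g) = 9
1/(-141 + k(18, z)) = 1/(-141 + 9) = 1/(-132) = -1/132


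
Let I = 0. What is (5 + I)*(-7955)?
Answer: -39775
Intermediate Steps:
(5 + I)*(-7955) = (5 + 0)*(-7955) = 5*(-7955) = -39775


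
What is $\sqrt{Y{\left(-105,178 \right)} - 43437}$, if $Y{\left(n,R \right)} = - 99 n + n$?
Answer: $3 i \sqrt{3683} \approx 182.06 i$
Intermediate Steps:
$Y{\left(n,R \right)} = - 98 n$
$\sqrt{Y{\left(-105,178 \right)} - 43437} = \sqrt{\left(-98\right) \left(-105\right) - 43437} = \sqrt{10290 - 43437} = \sqrt{-33147} = 3 i \sqrt{3683}$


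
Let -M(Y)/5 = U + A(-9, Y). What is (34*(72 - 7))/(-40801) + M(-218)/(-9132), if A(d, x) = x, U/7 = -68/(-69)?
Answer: -2182037755/12854518254 ≈ -0.16975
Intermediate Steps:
U = 476/69 (U = 7*(-68/(-69)) = 7*(-68*(-1/69)) = 7*(68/69) = 476/69 ≈ 6.8986)
M(Y) = -2380/69 - 5*Y (M(Y) = -5*(476/69 + Y) = -2380/69 - 5*Y)
(34*(72 - 7))/(-40801) + M(-218)/(-9132) = (34*(72 - 7))/(-40801) + (-2380/69 - 5*(-218))/(-9132) = (34*65)*(-1/40801) + (-2380/69 + 1090)*(-1/9132) = 2210*(-1/40801) + (72830/69)*(-1/9132) = -2210/40801 - 36415/315054 = -2182037755/12854518254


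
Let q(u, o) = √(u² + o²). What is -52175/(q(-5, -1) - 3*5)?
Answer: 782625/199 + 52175*√26/199 ≈ 5269.7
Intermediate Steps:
q(u, o) = √(o² + u²)
-52175/(q(-5, -1) - 3*5) = -52175/(√((-1)² + (-5)²) - 3*5) = -52175/(√(1 + 25) - 15) = -52175/(√26 - 15) = -52175/(-15 + √26)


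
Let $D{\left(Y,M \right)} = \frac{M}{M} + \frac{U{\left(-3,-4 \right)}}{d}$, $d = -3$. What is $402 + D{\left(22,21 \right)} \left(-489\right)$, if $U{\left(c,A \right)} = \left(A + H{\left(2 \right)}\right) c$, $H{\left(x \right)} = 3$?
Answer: $402$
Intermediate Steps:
$U{\left(c,A \right)} = c \left(3 + A\right)$ ($U{\left(c,A \right)} = \left(A + 3\right) c = \left(3 + A\right) c = c \left(3 + A\right)$)
$D{\left(Y,M \right)} = 0$ ($D{\left(Y,M \right)} = \frac{M}{M} + \frac{\left(-3\right) \left(3 - 4\right)}{-3} = 1 + \left(-3\right) \left(-1\right) \left(- \frac{1}{3}\right) = 1 + 3 \left(- \frac{1}{3}\right) = 1 - 1 = 0$)
$402 + D{\left(22,21 \right)} \left(-489\right) = 402 + 0 \left(-489\right) = 402 + 0 = 402$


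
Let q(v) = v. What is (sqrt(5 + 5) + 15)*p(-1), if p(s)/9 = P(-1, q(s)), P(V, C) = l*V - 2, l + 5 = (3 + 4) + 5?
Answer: -1215 - 81*sqrt(10) ≈ -1471.1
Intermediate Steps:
l = 7 (l = -5 + ((3 + 4) + 5) = -5 + (7 + 5) = -5 + 12 = 7)
P(V, C) = -2 + 7*V (P(V, C) = 7*V - 2 = -2 + 7*V)
p(s) = -81 (p(s) = 9*(-2 + 7*(-1)) = 9*(-2 - 7) = 9*(-9) = -81)
(sqrt(5 + 5) + 15)*p(-1) = (sqrt(5 + 5) + 15)*(-81) = (sqrt(10) + 15)*(-81) = (15 + sqrt(10))*(-81) = -1215 - 81*sqrt(10)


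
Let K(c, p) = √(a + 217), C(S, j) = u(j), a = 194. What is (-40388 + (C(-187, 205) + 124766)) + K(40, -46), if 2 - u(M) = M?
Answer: 84175 + √411 ≈ 84195.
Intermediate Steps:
u(M) = 2 - M
C(S, j) = 2 - j
K(c, p) = √411 (K(c, p) = √(194 + 217) = √411)
(-40388 + (C(-187, 205) + 124766)) + K(40, -46) = (-40388 + ((2 - 1*205) + 124766)) + √411 = (-40388 + ((2 - 205) + 124766)) + √411 = (-40388 + (-203 + 124766)) + √411 = (-40388 + 124563) + √411 = 84175 + √411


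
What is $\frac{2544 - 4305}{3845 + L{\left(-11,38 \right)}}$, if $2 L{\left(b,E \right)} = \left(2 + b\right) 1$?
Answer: $- \frac{3522}{7681} \approx -0.45853$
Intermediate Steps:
$L{\left(b,E \right)} = 1 + \frac{b}{2}$ ($L{\left(b,E \right)} = \frac{\left(2 + b\right) 1}{2} = \frac{2 + b}{2} = 1 + \frac{b}{2}$)
$\frac{2544 - 4305}{3845 + L{\left(-11,38 \right)}} = \frac{2544 - 4305}{3845 + \left(1 + \frac{1}{2} \left(-11\right)\right)} = - \frac{1761}{3845 + \left(1 - \frac{11}{2}\right)} = - \frac{1761}{3845 - \frac{9}{2}} = - \frac{1761}{\frac{7681}{2}} = \left(-1761\right) \frac{2}{7681} = - \frac{3522}{7681}$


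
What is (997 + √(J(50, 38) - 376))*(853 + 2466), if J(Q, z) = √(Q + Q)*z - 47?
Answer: 3309043 + 3319*I*√43 ≈ 3.309e+6 + 21764.0*I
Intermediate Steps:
J(Q, z) = -47 + z*√2*√Q (J(Q, z) = √(2*Q)*z - 47 = (√2*√Q)*z - 47 = z*√2*√Q - 47 = -47 + z*√2*√Q)
(997 + √(J(50, 38) - 376))*(853 + 2466) = (997 + √((-47 + 38*√2*√50) - 376))*(853 + 2466) = (997 + √((-47 + 38*√2*(5*√2)) - 376))*3319 = (997 + √((-47 + 380) - 376))*3319 = (997 + √(333 - 376))*3319 = (997 + √(-43))*3319 = (997 + I*√43)*3319 = 3309043 + 3319*I*√43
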